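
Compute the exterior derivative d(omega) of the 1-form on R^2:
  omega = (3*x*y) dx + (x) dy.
d(omega) = (1 - 3*x) dx ∧ dy

For a 1-form omega = sum_i f_i dx_i, the exterior derivative is
  d(omega) = sum_{i < j} (∂f_j/∂x_i - ∂f_i/∂x_j) dx_i ∧ dx_j.
  coefficient of dx ∧ dy: ∂f_2/∂x - ∂f_1/∂y = ∂(x)/∂x - ∂(3*x*y)/∂y = 1 - 3*x
Assembling: d(omega) = (1 - 3*x) dx ∧ dy.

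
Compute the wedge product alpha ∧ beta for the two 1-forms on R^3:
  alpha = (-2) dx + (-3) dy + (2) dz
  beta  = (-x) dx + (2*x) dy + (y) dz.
alpha ∧ beta = (-7*x) dx ∧ dy + (2*x - 2*y) dx ∧ dz + (-4*x - 3*y) dy ∧ dz

Distribute the wedge, using dx_i ∧ dx_j = -dx_j ∧ dx_i and dx_i ∧ dx_i = 0. For each pair (i, j) with i < j, the coefficient of dx_i ∧ dx_j in alpha ∧ beta is (alpha_i * beta_j - alpha_j * beta_i). Collecting: alpha ∧ beta = (-7*x) dx ∧ dy + (2*x - 2*y) dx ∧ dz + (-4*x - 3*y) dy ∧ dz.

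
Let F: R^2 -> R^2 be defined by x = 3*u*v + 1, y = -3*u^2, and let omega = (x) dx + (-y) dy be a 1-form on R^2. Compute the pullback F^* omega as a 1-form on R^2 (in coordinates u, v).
F^* omega = (-18*u^3 + 9*u*v^2 + 3*v) du + (3*u*(3*u*v + 1)) dv

Using F^*(f dg) = (f ∘ F) d(g ∘ F), substitute each coordinate x_i by F_i(u, v) in f_i, and replace dx_i by d F_i = (∂F_i/∂u) du + (∂F_i/∂v) dv.
  For the x component: f_1(F) = 3*u*v + 1; d F_1 = (3*v) du + (3*u) dv
  For the y component: f_2(F) = 3*u^2; d F_2 = (-6*u) du + (0) dv
Combining and collecting du, dv coefficients:
  coeff of du: -18*u^3 + 9*u*v^2 + 3*v
  coeff of dv: 3*u*(3*u*v + 1)
F^* omega = (-18*u^3 + 9*u*v^2 + 3*v) du + (3*u*(3*u*v + 1)) dv.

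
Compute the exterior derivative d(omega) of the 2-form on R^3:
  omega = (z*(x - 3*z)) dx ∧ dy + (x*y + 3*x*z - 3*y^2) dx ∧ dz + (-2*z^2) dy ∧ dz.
d(omega) = (6*y - 6*z) dx ∧ dy ∧ dz

For a 2-form omega = sum_{i<j} g_{ij} dx_i ∧ dx_j, the exterior derivative is
  d(omega) = sum_{i<j} d(g_{ij}) ∧ dx_i ∧ dx_j = sum_{i<j, k} (∂g_{ij}/∂x_k) dx_k ∧ dx_i ∧ dx_j.
Expand each term, using dx_k ∧ dx_i ∧ dx_j = sgn(permutation) dx_{(a)} ∧ dx_{(b)} ∧ dx_{(c)} with (a < b < c) sorted:
  d(z*(x - 3*z)) includes (∂/∂z)(z*(x - 3*z)) dz = (x - 6*z) dz, which multiplied by dx ∧ dy gives (x - 6*z) dx ∧ dy ∧ dz
  d(x*y + 3*x*z - 3*y^2) includes (∂/∂y)(x*y + 3*x*z - 3*y^2) dy = (x - 6*y) dy, which multiplied by dx ∧ dz gives (-x + 6*y) dx ∧ dy ∧ dz
Collecting like 3-forms: d(omega) = (6*y - 6*z) dx ∧ dy ∧ dz.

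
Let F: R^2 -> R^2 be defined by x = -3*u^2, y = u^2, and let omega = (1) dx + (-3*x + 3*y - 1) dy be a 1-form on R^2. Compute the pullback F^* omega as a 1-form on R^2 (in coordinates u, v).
F^* omega = (24*u^3 - 8*u) du

Using F^*(f dg) = (f ∘ F) d(g ∘ F), substitute each coordinate x_i by F_i(u, v) in f_i, and replace dx_i by d F_i = (∂F_i/∂u) du + (∂F_i/∂v) dv.
  For the x component: f_1(F) = 1; d F_1 = (-6*u) du + (0) dv
  For the y component: f_2(F) = 12*u^2 - 1; d F_2 = (2*u) du + (0) dv
Combining and collecting du, dv coefficients:
  coeff of du: 24*u^3 - 8*u
  coeff of dv: 0
F^* omega = (24*u^3 - 8*u) du.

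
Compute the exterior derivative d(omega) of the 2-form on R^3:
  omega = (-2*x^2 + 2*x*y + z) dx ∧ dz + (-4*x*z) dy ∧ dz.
d(omega) = (-2*x - 4*z) dx ∧ dy ∧ dz

For a 2-form omega = sum_{i<j} g_{ij} dx_i ∧ dx_j, the exterior derivative is
  d(omega) = sum_{i<j} d(g_{ij}) ∧ dx_i ∧ dx_j = sum_{i<j, k} (∂g_{ij}/∂x_k) dx_k ∧ dx_i ∧ dx_j.
Expand each term, using dx_k ∧ dx_i ∧ dx_j = sgn(permutation) dx_{(a)} ∧ dx_{(b)} ∧ dx_{(c)} with (a < b < c) sorted:
  d(-2*x^2 + 2*x*y + z) includes (∂/∂y)(-2*x^2 + 2*x*y + z) dy = (2*x) dy, which multiplied by dx ∧ dz gives (-2*x) dx ∧ dy ∧ dz
  d(-4*x*z) includes (∂/∂x)(-4*x*z) dx = (-4*z) dx, which multiplied by dy ∧ dz gives (-4*z) dx ∧ dy ∧ dz
Collecting like 3-forms: d(omega) = (-2*x - 4*z) dx ∧ dy ∧ dz.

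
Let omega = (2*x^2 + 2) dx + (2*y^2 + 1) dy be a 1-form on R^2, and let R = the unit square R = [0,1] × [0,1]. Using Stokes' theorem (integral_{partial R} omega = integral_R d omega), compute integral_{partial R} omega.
integral_(partial R) omega = 0

Stokes: integral_partial_R omega = integral_R d omega with d omega = (∂Q/∂x - ∂P/∂y) dx ∧ dy.
  ∂Q/∂x = 0
  ∂P/∂y = 0
  integrand = ∂Q/∂x - ∂P/∂y = 0.
Integrating over R: integral_0^1 integral_0^1 (0) dx dy = 0.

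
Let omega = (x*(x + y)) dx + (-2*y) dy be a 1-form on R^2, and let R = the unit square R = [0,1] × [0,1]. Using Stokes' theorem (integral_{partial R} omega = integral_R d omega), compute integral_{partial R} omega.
integral_(partial R) omega = -1/2

Stokes: integral_partial_R omega = integral_R d omega with d omega = (∂Q/∂x - ∂P/∂y) dx ∧ dy.
  ∂Q/∂x = 0
  ∂P/∂y = x
  integrand = ∂Q/∂x - ∂P/∂y = -x.
Integrating over R: integral_0^1 integral_0^1 (-x) dx dy = -1/2.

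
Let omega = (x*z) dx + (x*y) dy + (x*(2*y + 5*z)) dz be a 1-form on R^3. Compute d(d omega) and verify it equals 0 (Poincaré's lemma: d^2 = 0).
d(d omega) = 0

Step 1: d omega = sum_{i<j} (∂f_j/∂x_i - ∂f_i/∂x_j) dx_i ∧ dx_j:
  coeff of dx ∧ dy: y
  coeff of dx ∧ dz: -x + 2*y + 5*z
  coeff of dy ∧ dz: 2*x
Step 2: Apply d again to each 2-form coefficient. The only possible 3-form in R^3 is dx ∧ dy ∧ dz, with coefficient
  ∂(coeff of dy∧dz)/∂x - ∂(coeff of dx∧dz)/∂y + ∂(coeff of dx∧dy)/∂z
  = ∂/∂x (2*x) - ∂/∂y (-x + 2*y + 5*z) + ∂/∂z (y).
Each of these terms simplifies to sums of mixed partials that cancel in pairs. The result is 0 (by equality of mixed partials for smooth functions — Schwarz / Clairaut).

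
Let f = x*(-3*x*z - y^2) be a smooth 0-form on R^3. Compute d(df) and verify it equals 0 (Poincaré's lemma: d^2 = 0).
d(df) = 0

Step 1: df = sum_i (∂f/∂x_i) dx_i = (-6*x*z - y^2) dx + (-2*x*y) dy + (-3*x^2) dz.
Step 2: Apply d again. Using the 1-form formula, the coefficient of dx ∧ dy in d(df) is ∂^2 f/∂x ∂y - ∂^2 f/∂y ∂x = (-2*y) - (-2*y) = 0 (equality of mixed partials for smooth f).
Similarly for dx ∧ dz and dy ∧ dz — all coefficients vanish. So d(df) = 0.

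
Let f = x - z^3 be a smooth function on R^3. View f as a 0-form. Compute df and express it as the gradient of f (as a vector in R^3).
df = (1) dx + (0) dy + (-3*z^2) dz; grad f = (1, 0, -3*z^2)

For a 0-form f, d f = (∂f/∂x) dx + (∂f/∂y) dy + (∂f/∂z) dz. The components of the vector representation are exactly the entries of grad f in Cartesian coordinates:
  ∂f/∂x = 1
  ∂f/∂y = 0
  ∂f/∂z = -3*z^2.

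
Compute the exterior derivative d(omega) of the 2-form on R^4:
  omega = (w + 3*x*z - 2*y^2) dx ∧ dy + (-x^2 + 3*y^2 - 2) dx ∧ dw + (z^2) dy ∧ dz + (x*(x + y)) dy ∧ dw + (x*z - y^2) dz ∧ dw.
d(omega) = (3*x) dx ∧ dy ∧ dz + (2*x - 5*y + 1) dx ∧ dy ∧ dw + (z) dx ∧ dz ∧ dw + (-2*y) dy ∧ dz ∧ dw

For a 2-form omega = sum_{i<j} g_{ij} dx_i ∧ dx_j, the exterior derivative is
  d(omega) = sum_{i<j} d(g_{ij}) ∧ dx_i ∧ dx_j = sum_{i<j, k} (∂g_{ij}/∂x_k) dx_k ∧ dx_i ∧ dx_j.
Expand each term, using dx_k ∧ dx_i ∧ dx_j = sgn(permutation) dx_{(a)} ∧ dx_{(b)} ∧ dx_{(c)} with (a < b < c) sorted:
  d(w + 3*x*z - 2*y^2) includes (∂/∂z)(w + 3*x*z - 2*y^2) dz = (3*x) dz, which multiplied by dx ∧ dy gives (3*x) dx ∧ dy ∧ dz
  d(w + 3*x*z - 2*y^2) includes (∂/∂w)(w + 3*x*z - 2*y^2) dw = (1) dw, which multiplied by dx ∧ dy gives (1) dx ∧ dy ∧ dw
  d(-x^2 + 3*y^2 - 2) includes (∂/∂y)(-x^2 + 3*y^2 - 2) dy = (6*y) dy, which multiplied by dx ∧ dw gives (-6*y) dx ∧ dy ∧ dw
  d(x*(x + y)) includes (∂/∂x)(x*(x + y)) dx = (2*x + y) dx, which multiplied by dy ∧ dw gives (2*x + y) dx ∧ dy ∧ dw
  d(x*z - y^2) includes (∂/∂x)(x*z - y^2) dx = (z) dx, which multiplied by dz ∧ dw gives (z) dx ∧ dz ∧ dw
  d(x*z - y^2) includes (∂/∂y)(x*z - y^2) dy = (-2*y) dy, which multiplied by dz ∧ dw gives (-2*y) dy ∧ dz ∧ dw
Collecting like 3-forms: d(omega) = (3*x) dx ∧ dy ∧ dz + (2*x - 5*y + 1) dx ∧ dy ∧ dw + (z) dx ∧ dz ∧ dw + (-2*y) dy ∧ dz ∧ dw.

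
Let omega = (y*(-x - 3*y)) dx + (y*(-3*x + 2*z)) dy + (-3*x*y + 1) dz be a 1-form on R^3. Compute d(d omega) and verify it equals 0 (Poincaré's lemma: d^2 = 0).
d(d omega) = 0

Step 1: d omega = sum_{i<j} (∂f_j/∂x_i - ∂f_i/∂x_j) dx_i ∧ dx_j:
  coeff of dx ∧ dy: x + 3*y
  coeff of dx ∧ dz: -3*y
  coeff of dy ∧ dz: -3*x - 2*y
Step 2: Apply d again to each 2-form coefficient. The only possible 3-form in R^3 is dx ∧ dy ∧ dz, with coefficient
  ∂(coeff of dy∧dz)/∂x - ∂(coeff of dx∧dz)/∂y + ∂(coeff of dx∧dy)/∂z
  = ∂/∂x (-3*x - 2*y) - ∂/∂y (-3*y) + ∂/∂z (x + 3*y).
Each of these terms simplifies to sums of mixed partials that cancel in pairs. The result is 0 (by equality of mixed partials for smooth functions — Schwarz / Clairaut).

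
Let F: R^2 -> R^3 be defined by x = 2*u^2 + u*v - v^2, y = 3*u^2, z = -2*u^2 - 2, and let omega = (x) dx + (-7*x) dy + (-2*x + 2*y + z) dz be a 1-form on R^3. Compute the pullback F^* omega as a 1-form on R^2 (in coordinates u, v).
F^* omega = (-76*u^3 - 28*u^2*v + 31*u*v^2 + 8*u - v^3) du + (2*u^3 - 3*u^2*v - 3*u*v^2 + 2*v^3) dv

Using F^*(f dg) = (f ∘ F) d(g ∘ F), substitute each coordinate x_i by F_i(u, v) in f_i, and replace dx_i by d F_i = (∂F_i/∂u) du + (∂F_i/∂v) dv.
  For the x component: f_1(F) = 2*u^2 + u*v - v^2; d F_1 = (4*u + v) du + (u - 2*v) dv
  For the y component: f_2(F) = -14*u^2 - 7*u*v + 7*v^2; d F_2 = (6*u) du + (0) dv
  For the z component: f_3(F) = -2*u*v + 2*v^2 - 2; d F_3 = (-4*u) du + (0) dv
Combining and collecting du, dv coefficients:
  coeff of du: -76*u^3 - 28*u^2*v + 31*u*v^2 + 8*u - v^3
  coeff of dv: 2*u^3 - 3*u^2*v - 3*u*v^2 + 2*v^3
F^* omega = (-76*u^3 - 28*u^2*v + 31*u*v^2 + 8*u - v^3) du + (2*u^3 - 3*u^2*v - 3*u*v^2 + 2*v^3) dv.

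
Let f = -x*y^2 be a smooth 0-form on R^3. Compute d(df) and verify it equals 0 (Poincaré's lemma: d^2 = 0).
d(df) = 0

Step 1: df = sum_i (∂f/∂x_i) dx_i = (-y^2) dx + (-2*x*y) dy + (0) dz.
Step 2: Apply d again. Using the 1-form formula, the coefficient of dx ∧ dy in d(df) is ∂^2 f/∂x ∂y - ∂^2 f/∂y ∂x = (-2*y) - (-2*y) = 0 (equality of mixed partials for smooth f).
Similarly for dx ∧ dz and dy ∧ dz — all coefficients vanish. So d(df) = 0.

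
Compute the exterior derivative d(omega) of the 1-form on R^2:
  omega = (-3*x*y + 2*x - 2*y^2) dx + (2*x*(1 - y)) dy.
d(omega) = (3*x + 2*y + 2) dx ∧ dy

For a 1-form omega = sum_i f_i dx_i, the exterior derivative is
  d(omega) = sum_{i < j} (∂f_j/∂x_i - ∂f_i/∂x_j) dx_i ∧ dx_j.
  coefficient of dx ∧ dy: ∂f_2/∂x - ∂f_1/∂y = ∂(2*x*(1 - y))/∂x - ∂(-3*x*y + 2*x - 2*y^2)/∂y = 3*x + 2*y + 2
Assembling: d(omega) = (3*x + 2*y + 2) dx ∧ dy.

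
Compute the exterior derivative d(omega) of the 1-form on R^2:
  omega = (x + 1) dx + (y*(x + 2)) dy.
d(omega) = (y) dx ∧ dy

For a 1-form omega = sum_i f_i dx_i, the exterior derivative is
  d(omega) = sum_{i < j} (∂f_j/∂x_i - ∂f_i/∂x_j) dx_i ∧ dx_j.
  coefficient of dx ∧ dy: ∂f_2/∂x - ∂f_1/∂y = ∂(y*(x + 2))/∂x - ∂(x + 1)/∂y = y
Assembling: d(omega) = (y) dx ∧ dy.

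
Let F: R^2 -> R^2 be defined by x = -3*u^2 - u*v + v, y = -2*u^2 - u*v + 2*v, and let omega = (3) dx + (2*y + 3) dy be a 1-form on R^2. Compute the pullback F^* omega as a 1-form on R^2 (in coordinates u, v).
F^* omega = (16*u^3 + 12*u^2*v + 2*u*v^2 - 16*u*v - 30*u - 4*v^2 - 6*v) du + (4*u^3 + 2*u^2*v - 8*u^2 - 8*u*v - 6*u + 8*v + 9) dv

Using F^*(f dg) = (f ∘ F) d(g ∘ F), substitute each coordinate x_i by F_i(u, v) in f_i, and replace dx_i by d F_i = (∂F_i/∂u) du + (∂F_i/∂v) dv.
  For the x component: f_1(F) = 3; d F_1 = (-6*u - v) du + (1 - u) dv
  For the y component: f_2(F) = -4*u^2 - 2*u*v + 4*v + 3; d F_2 = (-4*u - v) du + (2 - u) dv
Combining and collecting du, dv coefficients:
  coeff of du: 16*u^3 + 12*u^2*v + 2*u*v^2 - 16*u*v - 30*u - 4*v^2 - 6*v
  coeff of dv: 4*u^3 + 2*u^2*v - 8*u^2 - 8*u*v - 6*u + 8*v + 9
F^* omega = (16*u^3 + 12*u^2*v + 2*u*v^2 - 16*u*v - 30*u - 4*v^2 - 6*v) du + (4*u^3 + 2*u^2*v - 8*u^2 - 8*u*v - 6*u + 8*v + 9) dv.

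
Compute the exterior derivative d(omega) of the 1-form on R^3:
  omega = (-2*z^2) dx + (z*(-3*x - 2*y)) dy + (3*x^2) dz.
d(omega) = (-3*z) dx ∧ dy + (6*x + 4*z) dx ∧ dz + (3*x + 2*y) dy ∧ dz

For a 1-form omega = sum_i f_i dx_i, the exterior derivative is
  d(omega) = sum_{i < j} (∂f_j/∂x_i - ∂f_i/∂x_j) dx_i ∧ dx_j.
  coefficient of dx ∧ dy: ∂f_2/∂x - ∂f_1/∂y = ∂(z*(-3*x - 2*y))/∂x - ∂(-2*z^2)/∂y = -3*z
  coefficient of dx ∧ dz: ∂f_3/∂x - ∂f_1/∂z = ∂(3*x^2)/∂x - ∂(-2*z^2)/∂z = 6*x + 4*z
  coefficient of dy ∧ dz: ∂f_3/∂y - ∂f_2/∂z = ∂(3*x^2)/∂y - ∂(z*(-3*x - 2*y))/∂z = 3*x + 2*y
Assembling: d(omega) = (-3*z) dx ∧ dy + (6*x + 4*z) dx ∧ dz + (3*x + 2*y) dy ∧ dz.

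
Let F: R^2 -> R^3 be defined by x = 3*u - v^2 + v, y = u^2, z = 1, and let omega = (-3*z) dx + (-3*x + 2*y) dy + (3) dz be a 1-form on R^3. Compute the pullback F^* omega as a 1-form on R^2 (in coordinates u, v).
F^* omega = (4*u^3 - 18*u^2 + 6*u*v^2 - 6*u*v - 9) du + (6*v - 3) dv

Using F^*(f dg) = (f ∘ F) d(g ∘ F), substitute each coordinate x_i by F_i(u, v) in f_i, and replace dx_i by d F_i = (∂F_i/∂u) du + (∂F_i/∂v) dv.
  For the x component: f_1(F) = -3; d F_1 = (3) du + (1 - 2*v) dv
  For the y component: f_2(F) = 2*u^2 - 9*u + 3*v^2 - 3*v; d F_2 = (2*u) du + (0) dv
  For the z component: f_3(F) = 3; d F_3 = (0) du + (0) dv
Combining and collecting du, dv coefficients:
  coeff of du: 4*u^3 - 18*u^2 + 6*u*v^2 - 6*u*v - 9
  coeff of dv: 6*v - 3
F^* omega = (4*u^3 - 18*u^2 + 6*u*v^2 - 6*u*v - 9) du + (6*v - 3) dv.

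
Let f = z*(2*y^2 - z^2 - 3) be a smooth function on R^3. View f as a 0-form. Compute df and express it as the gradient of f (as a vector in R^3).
df = (0) dx + (4*y*z) dy + (2*y^2 - 3*z^2 - 3) dz; grad f = (0, 4*y*z, 2*y^2 - 3*z^2 - 3)

For a 0-form f, d f = (∂f/∂x) dx + (∂f/∂y) dy + (∂f/∂z) dz. The components of the vector representation are exactly the entries of grad f in Cartesian coordinates:
  ∂f/∂x = 0
  ∂f/∂y = 4*y*z
  ∂f/∂z = 2*y^2 - 3*z^2 - 3.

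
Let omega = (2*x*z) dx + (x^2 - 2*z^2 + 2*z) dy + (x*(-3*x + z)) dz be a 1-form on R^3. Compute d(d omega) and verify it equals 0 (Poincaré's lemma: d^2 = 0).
d(d omega) = 0

Step 1: d omega = sum_{i<j} (∂f_j/∂x_i - ∂f_i/∂x_j) dx_i ∧ dx_j:
  coeff of dx ∧ dy: 2*x
  coeff of dx ∧ dz: -8*x + z
  coeff of dy ∧ dz: 4*z - 2
Step 2: Apply d again to each 2-form coefficient. The only possible 3-form in R^3 is dx ∧ dy ∧ dz, with coefficient
  ∂(coeff of dy∧dz)/∂x - ∂(coeff of dx∧dz)/∂y + ∂(coeff of dx∧dy)/∂z
  = ∂/∂x (4*z - 2) - ∂/∂y (-8*x + z) + ∂/∂z (2*x).
Each of these terms simplifies to sums of mixed partials that cancel in pairs. The result is 0 (by equality of mixed partials for smooth functions — Schwarz / Clairaut).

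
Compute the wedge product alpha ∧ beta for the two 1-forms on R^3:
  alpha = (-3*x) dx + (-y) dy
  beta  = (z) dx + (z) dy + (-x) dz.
alpha ∧ beta = (z*(-3*x + y)) dx ∧ dy + (3*x^2) dx ∧ dz + (x*y) dy ∧ dz

Distribute the wedge, using dx_i ∧ dx_j = -dx_j ∧ dx_i and dx_i ∧ dx_i = 0. For each pair (i, j) with i < j, the coefficient of dx_i ∧ dx_j in alpha ∧ beta is (alpha_i * beta_j - alpha_j * beta_i). Collecting: alpha ∧ beta = (z*(-3*x + y)) dx ∧ dy + (3*x^2) dx ∧ dz + (x*y) dy ∧ dz.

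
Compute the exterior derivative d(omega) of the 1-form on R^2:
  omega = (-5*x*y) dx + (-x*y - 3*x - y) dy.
d(omega) = (5*x - y - 3) dx ∧ dy

For a 1-form omega = sum_i f_i dx_i, the exterior derivative is
  d(omega) = sum_{i < j} (∂f_j/∂x_i - ∂f_i/∂x_j) dx_i ∧ dx_j.
  coefficient of dx ∧ dy: ∂f_2/∂x - ∂f_1/∂y = ∂(-x*y - 3*x - y)/∂x - ∂(-5*x*y)/∂y = 5*x - y - 3
Assembling: d(omega) = (5*x - y - 3) dx ∧ dy.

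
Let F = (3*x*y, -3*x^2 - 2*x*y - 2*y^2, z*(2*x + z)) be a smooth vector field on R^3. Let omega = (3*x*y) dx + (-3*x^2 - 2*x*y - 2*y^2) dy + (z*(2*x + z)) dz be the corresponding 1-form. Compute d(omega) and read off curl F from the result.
d(omega) = (0) dy ∧ dz + (-2*z) dz ∧ dx + (-9*x - 2*y) dx ∧ dy; curl F = (0, -2*z, -9*x - 2*y)

d omega = sum_{i<j} (∂f_j/∂x_i - ∂f_i/∂x_j) dx_i ∧ dx_j. Under the identification (dy ∧ dz, dz ∧ dx, dx ∧ dy) ↔ (e_x, e_y, e_z), the coefficients are exactly the components of curl F. Compute:
  ∂R/∂y - ∂Q/∂z = (0) - (0) = 0
  ∂P/∂z - ∂R/∂x = (0) - (2*z) = -2*z
  ∂Q/∂x - ∂P/∂y = (-6*x - 2*y) - (3*x) = -9*x - 2*y.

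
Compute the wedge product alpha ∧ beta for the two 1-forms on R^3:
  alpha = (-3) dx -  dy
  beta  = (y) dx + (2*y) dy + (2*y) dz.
alpha ∧ beta = (-5*y) dx ∧ dy + (-6*y) dx ∧ dz + (-2*y) dy ∧ dz

Distribute the wedge, using dx_i ∧ dx_j = -dx_j ∧ dx_i and dx_i ∧ dx_i = 0. For each pair (i, j) with i < j, the coefficient of dx_i ∧ dx_j in alpha ∧ beta is (alpha_i * beta_j - alpha_j * beta_i). Collecting: alpha ∧ beta = (-5*y) dx ∧ dy + (-6*y) dx ∧ dz + (-2*y) dy ∧ dz.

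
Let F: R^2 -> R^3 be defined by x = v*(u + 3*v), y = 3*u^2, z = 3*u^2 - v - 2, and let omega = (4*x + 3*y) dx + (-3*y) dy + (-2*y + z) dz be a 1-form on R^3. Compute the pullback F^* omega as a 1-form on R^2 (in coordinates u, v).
F^* omega = (-72*u^3 + 9*u^2*v + 4*u*v^2 - 6*u*v - 12*u + 12*v^3) du + (9*u^3 + 58*u^2*v + 3*u^2 + 36*u*v^2 + 72*v^3 + v + 2) dv

Using F^*(f dg) = (f ∘ F) d(g ∘ F), substitute each coordinate x_i by F_i(u, v) in f_i, and replace dx_i by d F_i = (∂F_i/∂u) du + (∂F_i/∂v) dv.
  For the x component: f_1(F) = 9*u^2 + 4*u*v + 12*v^2; d F_1 = (v) du + (u + 6*v) dv
  For the y component: f_2(F) = -9*u^2; d F_2 = (6*u) du + (0) dv
  For the z component: f_3(F) = -3*u^2 - v - 2; d F_3 = (6*u) du + (-1) dv
Combining and collecting du, dv coefficients:
  coeff of du: -72*u^3 + 9*u^2*v + 4*u*v^2 - 6*u*v - 12*u + 12*v^3
  coeff of dv: 9*u^3 + 58*u^2*v + 3*u^2 + 36*u*v^2 + 72*v^3 + v + 2
F^* omega = (-72*u^3 + 9*u^2*v + 4*u*v^2 - 6*u*v - 12*u + 12*v^3) du + (9*u^3 + 58*u^2*v + 3*u^2 + 36*u*v^2 + 72*v^3 + v + 2) dv.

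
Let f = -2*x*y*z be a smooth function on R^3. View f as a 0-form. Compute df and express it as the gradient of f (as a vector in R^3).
df = (-2*y*z) dx + (-2*x*z) dy + (-2*x*y) dz; grad f = (-2*y*z, -2*x*z, -2*x*y)

For a 0-form f, d f = (∂f/∂x) dx + (∂f/∂y) dy + (∂f/∂z) dz. The components of the vector representation are exactly the entries of grad f in Cartesian coordinates:
  ∂f/∂x = -2*y*z
  ∂f/∂y = -2*x*z
  ∂f/∂z = -2*x*y.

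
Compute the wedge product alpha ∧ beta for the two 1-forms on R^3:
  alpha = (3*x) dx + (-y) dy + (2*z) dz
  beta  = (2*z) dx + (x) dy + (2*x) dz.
alpha ∧ beta = (3*x^2 + 2*y*z) dx ∧ dy + (6*x^2 - 4*z^2) dx ∧ dz + (-2*x*(y + z)) dy ∧ dz

Distribute the wedge, using dx_i ∧ dx_j = -dx_j ∧ dx_i and dx_i ∧ dx_i = 0. For each pair (i, j) with i < j, the coefficient of dx_i ∧ dx_j in alpha ∧ beta is (alpha_i * beta_j - alpha_j * beta_i). Collecting: alpha ∧ beta = (3*x^2 + 2*y*z) dx ∧ dy + (6*x^2 - 4*z^2) dx ∧ dz + (-2*x*(y + z)) dy ∧ dz.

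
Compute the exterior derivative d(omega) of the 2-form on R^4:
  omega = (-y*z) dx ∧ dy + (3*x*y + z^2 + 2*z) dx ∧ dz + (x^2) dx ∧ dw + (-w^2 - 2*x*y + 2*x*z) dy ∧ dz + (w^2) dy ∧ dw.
d(omega) = (-3*x - 3*y + 2*z) dx ∧ dy ∧ dz + (-2*w) dy ∧ dz ∧ dw

For a 2-form omega = sum_{i<j} g_{ij} dx_i ∧ dx_j, the exterior derivative is
  d(omega) = sum_{i<j} d(g_{ij}) ∧ dx_i ∧ dx_j = sum_{i<j, k} (∂g_{ij}/∂x_k) dx_k ∧ dx_i ∧ dx_j.
Expand each term, using dx_k ∧ dx_i ∧ dx_j = sgn(permutation) dx_{(a)} ∧ dx_{(b)} ∧ dx_{(c)} with (a < b < c) sorted:
  d(-y*z) includes (∂/∂z)(-y*z) dz = (-y) dz, which multiplied by dx ∧ dy gives (-y) dx ∧ dy ∧ dz
  d(3*x*y + z^2 + 2*z) includes (∂/∂y)(3*x*y + z^2 + 2*z) dy = (3*x) dy, which multiplied by dx ∧ dz gives (-3*x) dx ∧ dy ∧ dz
  d(-w^2 - 2*x*y + 2*x*z) includes (∂/∂x)(-w^2 - 2*x*y + 2*x*z) dx = (-2*y + 2*z) dx, which multiplied by dy ∧ dz gives (-2*y + 2*z) dx ∧ dy ∧ dz
  d(-w^2 - 2*x*y + 2*x*z) includes (∂/∂w)(-w^2 - 2*x*y + 2*x*z) dw = (-2*w) dw, which multiplied by dy ∧ dz gives (-2*w) dy ∧ dz ∧ dw
Collecting like 3-forms: d(omega) = (-3*x - 3*y + 2*z) dx ∧ dy ∧ dz + (-2*w) dy ∧ dz ∧ dw.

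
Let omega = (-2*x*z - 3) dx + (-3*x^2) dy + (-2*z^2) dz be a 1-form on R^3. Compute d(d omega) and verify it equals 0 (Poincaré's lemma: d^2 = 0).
d(d omega) = 0

Step 1: d omega = sum_{i<j} (∂f_j/∂x_i - ∂f_i/∂x_j) dx_i ∧ dx_j:
  coeff of dx ∧ dy: -6*x
  coeff of dx ∧ dz: 2*x
  coeff of dy ∧ dz: 0
Step 2: Apply d again to each 2-form coefficient. The only possible 3-form in R^3 is dx ∧ dy ∧ dz, with coefficient
  ∂(coeff of dy∧dz)/∂x - ∂(coeff of dx∧dz)/∂y + ∂(coeff of dx∧dy)/∂z
  = ∂/∂x (0) - ∂/∂y (2*x) + ∂/∂z (-6*x).
Each of these terms simplifies to sums of mixed partials that cancel in pairs. The result is 0 (by equality of mixed partials for smooth functions — Schwarz / Clairaut).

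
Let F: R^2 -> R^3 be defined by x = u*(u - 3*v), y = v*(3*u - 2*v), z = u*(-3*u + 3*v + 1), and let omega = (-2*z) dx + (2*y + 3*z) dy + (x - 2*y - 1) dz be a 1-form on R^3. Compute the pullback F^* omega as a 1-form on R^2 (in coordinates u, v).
F^* omega = (6*u^3 - 3*u^2 + 12*u*v^2 + 6*u*v + 6*u + 4*v^2 - 3*v - 1) du + (-42*u^3 + 72*u^2*v + 15*u^2 - 60*u*v^2 - 12*u*v - 3*u + 16*v^3) dv

Using F^*(f dg) = (f ∘ F) d(g ∘ F), substitute each coordinate x_i by F_i(u, v) in f_i, and replace dx_i by d F_i = (∂F_i/∂u) du + (∂F_i/∂v) dv.
  For the x component: f_1(F) = 2*u*(3*u - 3*v - 1); d F_1 = (2*u - 3*v) du + (-3*u) dv
  For the y component: f_2(F) = -9*u^2 + 15*u*v + 3*u - 4*v^2; d F_2 = (3*v) du + (3*u - 4*v) dv
  For the z component: f_3(F) = u^2 - 9*u*v + 4*v^2 - 1; d F_3 = (-6*u + 3*v + 1) du + (3*u) dv
Combining and collecting du, dv coefficients:
  coeff of du: 6*u^3 - 3*u^2 + 12*u*v^2 + 6*u*v + 6*u + 4*v^2 - 3*v - 1
  coeff of dv: -42*u^3 + 72*u^2*v + 15*u^2 - 60*u*v^2 - 12*u*v - 3*u + 16*v^3
F^* omega = (6*u^3 - 3*u^2 + 12*u*v^2 + 6*u*v + 6*u + 4*v^2 - 3*v - 1) du + (-42*u^3 + 72*u^2*v + 15*u^2 - 60*u*v^2 - 12*u*v - 3*u + 16*v^3) dv.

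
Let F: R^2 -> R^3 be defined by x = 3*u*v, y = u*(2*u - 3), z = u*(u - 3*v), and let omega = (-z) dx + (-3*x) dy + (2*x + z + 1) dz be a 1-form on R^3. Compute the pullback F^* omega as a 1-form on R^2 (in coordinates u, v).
F^* omega = (2*u^3 - 36*u^2*v + 27*u*v + 2*u - 3*v) du + (-6*u^3 - 3*u) dv

Using F^*(f dg) = (f ∘ F) d(g ∘ F), substitute each coordinate x_i by F_i(u, v) in f_i, and replace dx_i by d F_i = (∂F_i/∂u) du + (∂F_i/∂v) dv.
  For the x component: f_1(F) = u*(-u + 3*v); d F_1 = (3*v) du + (3*u) dv
  For the y component: f_2(F) = -9*u*v; d F_2 = (4*u - 3) du + (0) dv
  For the z component: f_3(F) = u^2 + 3*u*v + 1; d F_3 = (2*u - 3*v) du + (-3*u) dv
Combining and collecting du, dv coefficients:
  coeff of du: 2*u^3 - 36*u^2*v + 27*u*v + 2*u - 3*v
  coeff of dv: -6*u^3 - 3*u
F^* omega = (2*u^3 - 36*u^2*v + 27*u*v + 2*u - 3*v) du + (-6*u^3 - 3*u) dv.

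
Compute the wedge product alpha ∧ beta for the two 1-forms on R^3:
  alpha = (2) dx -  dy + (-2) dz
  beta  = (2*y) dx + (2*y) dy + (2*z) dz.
alpha ∧ beta = (6*y) dx ∧ dy + (4*y + 4*z) dx ∧ dz + (4*y - 2*z) dy ∧ dz

Distribute the wedge, using dx_i ∧ dx_j = -dx_j ∧ dx_i and dx_i ∧ dx_i = 0. For each pair (i, j) with i < j, the coefficient of dx_i ∧ dx_j in alpha ∧ beta is (alpha_i * beta_j - alpha_j * beta_i). Collecting: alpha ∧ beta = (6*y) dx ∧ dy + (4*y + 4*z) dx ∧ dz + (4*y - 2*z) dy ∧ dz.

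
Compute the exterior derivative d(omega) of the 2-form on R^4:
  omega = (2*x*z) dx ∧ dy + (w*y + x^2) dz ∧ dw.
d(omega) = (2*x) dx ∧ dy ∧ dz + (2*x) dx ∧ dz ∧ dw + (w) dy ∧ dz ∧ dw

For a 2-form omega = sum_{i<j} g_{ij} dx_i ∧ dx_j, the exterior derivative is
  d(omega) = sum_{i<j} d(g_{ij}) ∧ dx_i ∧ dx_j = sum_{i<j, k} (∂g_{ij}/∂x_k) dx_k ∧ dx_i ∧ dx_j.
Expand each term, using dx_k ∧ dx_i ∧ dx_j = sgn(permutation) dx_{(a)} ∧ dx_{(b)} ∧ dx_{(c)} with (a < b < c) sorted:
  d(2*x*z) includes (∂/∂z)(2*x*z) dz = (2*x) dz, which multiplied by dx ∧ dy gives (2*x) dx ∧ dy ∧ dz
  d(w*y + x^2) includes (∂/∂x)(w*y + x^2) dx = (2*x) dx, which multiplied by dz ∧ dw gives (2*x) dx ∧ dz ∧ dw
  d(w*y + x^2) includes (∂/∂y)(w*y + x^2) dy = (w) dy, which multiplied by dz ∧ dw gives (w) dy ∧ dz ∧ dw
Collecting like 3-forms: d(omega) = (2*x) dx ∧ dy ∧ dz + (2*x) dx ∧ dz ∧ dw + (w) dy ∧ dz ∧ dw.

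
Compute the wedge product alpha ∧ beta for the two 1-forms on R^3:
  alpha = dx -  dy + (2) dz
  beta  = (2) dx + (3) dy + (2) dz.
alpha ∧ beta = (5) dx ∧ dy + (-2) dx ∧ dz + (-8) dy ∧ dz

Distribute the wedge, using dx_i ∧ dx_j = -dx_j ∧ dx_i and dx_i ∧ dx_i = 0. For each pair (i, j) with i < j, the coefficient of dx_i ∧ dx_j in alpha ∧ beta is (alpha_i * beta_j - alpha_j * beta_i). Collecting: alpha ∧ beta = (5) dx ∧ dy + (-2) dx ∧ dz + (-8) dy ∧ dz.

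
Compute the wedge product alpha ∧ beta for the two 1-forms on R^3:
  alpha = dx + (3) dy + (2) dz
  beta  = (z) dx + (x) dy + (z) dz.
alpha ∧ beta = (x - 3*z) dx ∧ dy + (-z) dx ∧ dz + (-2*x + 3*z) dy ∧ dz

Distribute the wedge, using dx_i ∧ dx_j = -dx_j ∧ dx_i and dx_i ∧ dx_i = 0. For each pair (i, j) with i < j, the coefficient of dx_i ∧ dx_j in alpha ∧ beta is (alpha_i * beta_j - alpha_j * beta_i). Collecting: alpha ∧ beta = (x - 3*z) dx ∧ dy + (-z) dx ∧ dz + (-2*x + 3*z) dy ∧ dz.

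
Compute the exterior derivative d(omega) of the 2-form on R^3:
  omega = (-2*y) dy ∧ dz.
d(omega) = 0

For a 2-form omega = sum_{i<j} g_{ij} dx_i ∧ dx_j, the exterior derivative is
  d(omega) = sum_{i<j} d(g_{ij}) ∧ dx_i ∧ dx_j = sum_{i<j, k} (∂g_{ij}/∂x_k) dx_k ∧ dx_i ∧ dx_j.
Expand each term, using dx_k ∧ dx_i ∧ dx_j = sgn(permutation) dx_{(a)} ∧ dx_{(b)} ∧ dx_{(c)} with (a < b < c) sorted:

Collecting like 3-forms: d(omega) = 0.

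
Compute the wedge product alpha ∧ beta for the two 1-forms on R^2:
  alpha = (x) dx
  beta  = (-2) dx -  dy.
alpha ∧ beta = (-x) dx ∧ dy

Distribute the wedge, using dx_i ∧ dx_j = -dx_j ∧ dx_i and dx_i ∧ dx_i = 0. For each pair (i, j) with i < j, the coefficient of dx_i ∧ dx_j in alpha ∧ beta is (alpha_i * beta_j - alpha_j * beta_i). Collecting: alpha ∧ beta = (-x) dx ∧ dy.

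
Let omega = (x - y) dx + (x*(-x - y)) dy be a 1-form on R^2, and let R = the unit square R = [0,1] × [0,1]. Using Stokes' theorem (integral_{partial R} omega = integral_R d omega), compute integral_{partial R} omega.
integral_(partial R) omega = -1/2

Stokes: integral_partial_R omega = integral_R d omega with d omega = (∂Q/∂x - ∂P/∂y) dx ∧ dy.
  ∂Q/∂x = -2*x - y
  ∂P/∂y = -1
  integrand = ∂Q/∂x - ∂P/∂y = -2*x - y + 1.
Integrating over R: integral_0^1 integral_0^1 (-2*x - y + 1) dx dy = -1/2.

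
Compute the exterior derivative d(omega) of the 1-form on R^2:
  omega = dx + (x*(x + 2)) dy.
d(omega) = (2*x + 2) dx ∧ dy

For a 1-form omega = sum_i f_i dx_i, the exterior derivative is
  d(omega) = sum_{i < j} (∂f_j/∂x_i - ∂f_i/∂x_j) dx_i ∧ dx_j.
  coefficient of dx ∧ dy: ∂f_2/∂x - ∂f_1/∂y = ∂(x*(x + 2))/∂x - ∂(1)/∂y = 2*x + 2
Assembling: d(omega) = (2*x + 2) dx ∧ dy.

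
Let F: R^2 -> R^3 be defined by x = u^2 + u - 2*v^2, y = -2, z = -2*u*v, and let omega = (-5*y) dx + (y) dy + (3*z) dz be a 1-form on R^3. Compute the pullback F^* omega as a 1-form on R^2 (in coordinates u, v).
F^* omega = (12*u*v^2 + 20*u + 10) du + (4*v*(3*u^2 - 10)) dv

Using F^*(f dg) = (f ∘ F) d(g ∘ F), substitute each coordinate x_i by F_i(u, v) in f_i, and replace dx_i by d F_i = (∂F_i/∂u) du + (∂F_i/∂v) dv.
  For the x component: f_1(F) = 10; d F_1 = (2*u + 1) du + (-4*v) dv
  For the y component: f_2(F) = -2; d F_2 = (0) du + (0) dv
  For the z component: f_3(F) = -6*u*v; d F_3 = (-2*v) du + (-2*u) dv
Combining and collecting du, dv coefficients:
  coeff of du: 12*u*v^2 + 20*u + 10
  coeff of dv: 4*v*(3*u^2 - 10)
F^* omega = (12*u*v^2 + 20*u + 10) du + (4*v*(3*u^2 - 10)) dv.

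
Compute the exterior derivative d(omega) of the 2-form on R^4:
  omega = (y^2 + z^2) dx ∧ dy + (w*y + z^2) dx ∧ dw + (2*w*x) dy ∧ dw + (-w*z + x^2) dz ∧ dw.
d(omega) = (2*z) dx ∧ dy ∧ dz + (w) dx ∧ dy ∧ dw + (2*x - 2*z) dx ∧ dz ∧ dw

For a 2-form omega = sum_{i<j} g_{ij} dx_i ∧ dx_j, the exterior derivative is
  d(omega) = sum_{i<j} d(g_{ij}) ∧ dx_i ∧ dx_j = sum_{i<j, k} (∂g_{ij}/∂x_k) dx_k ∧ dx_i ∧ dx_j.
Expand each term, using dx_k ∧ dx_i ∧ dx_j = sgn(permutation) dx_{(a)} ∧ dx_{(b)} ∧ dx_{(c)} with (a < b < c) sorted:
  d(y^2 + z^2) includes (∂/∂z)(y^2 + z^2) dz = (2*z) dz, which multiplied by dx ∧ dy gives (2*z) dx ∧ dy ∧ dz
  d(w*y + z^2) includes (∂/∂y)(w*y + z^2) dy = (w) dy, which multiplied by dx ∧ dw gives (-w) dx ∧ dy ∧ dw
  d(w*y + z^2) includes (∂/∂z)(w*y + z^2) dz = (2*z) dz, which multiplied by dx ∧ dw gives (-2*z) dx ∧ dz ∧ dw
  d(2*w*x) includes (∂/∂x)(2*w*x) dx = (2*w) dx, which multiplied by dy ∧ dw gives (2*w) dx ∧ dy ∧ dw
  d(-w*z + x^2) includes (∂/∂x)(-w*z + x^2) dx = (2*x) dx, which multiplied by dz ∧ dw gives (2*x) dx ∧ dz ∧ dw
Collecting like 3-forms: d(omega) = (2*z) dx ∧ dy ∧ dz + (w) dx ∧ dy ∧ dw + (2*x - 2*z) dx ∧ dz ∧ dw.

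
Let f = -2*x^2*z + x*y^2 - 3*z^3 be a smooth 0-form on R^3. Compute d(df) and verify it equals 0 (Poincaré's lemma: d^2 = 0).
d(df) = 0

Step 1: df = sum_i (∂f/∂x_i) dx_i = (-4*x*z + y^2) dx + (2*x*y) dy + (-2*x^2 - 9*z^2) dz.
Step 2: Apply d again. Using the 1-form formula, the coefficient of dx ∧ dy in d(df) is ∂^2 f/∂x ∂y - ∂^2 f/∂y ∂x = (2*y) - (2*y) = 0 (equality of mixed partials for smooth f).
Similarly for dx ∧ dz and dy ∧ dz — all coefficients vanish. So d(df) = 0.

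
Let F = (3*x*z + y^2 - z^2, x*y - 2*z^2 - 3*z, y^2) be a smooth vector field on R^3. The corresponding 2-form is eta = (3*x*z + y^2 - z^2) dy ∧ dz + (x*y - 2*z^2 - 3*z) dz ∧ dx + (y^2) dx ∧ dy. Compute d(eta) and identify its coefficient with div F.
d(eta) = (x + 3*z) dx ∧ dy ∧ dz; div F = x + 3*z

For a 2-form in R^3 of the form above, applying d gives a 3-form with coefficient ∂P/∂x + ∂Q/∂y + ∂R/∂z:
  ∂P/∂x = 3*z
  ∂Q/∂y = x
  ∂R/∂z = 0
Sum = x + 3*z, which is exactly div F.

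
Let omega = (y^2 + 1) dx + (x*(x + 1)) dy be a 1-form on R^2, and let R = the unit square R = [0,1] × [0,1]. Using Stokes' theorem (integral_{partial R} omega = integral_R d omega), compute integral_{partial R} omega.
integral_(partial R) omega = 1

Stokes: integral_partial_R omega = integral_R d omega with d omega = (∂Q/∂x - ∂P/∂y) dx ∧ dy.
  ∂Q/∂x = 2*x + 1
  ∂P/∂y = 2*y
  integrand = ∂Q/∂x - ∂P/∂y = 2*x - 2*y + 1.
Integrating over R: integral_0^1 integral_0^1 (2*x - 2*y + 1) dx dy = 1.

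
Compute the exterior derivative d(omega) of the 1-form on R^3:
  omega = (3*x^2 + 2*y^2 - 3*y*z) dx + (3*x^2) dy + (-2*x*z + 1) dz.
d(omega) = (6*x - 4*y + 3*z) dx ∧ dy + (3*y - 2*z) dx ∧ dz

For a 1-form omega = sum_i f_i dx_i, the exterior derivative is
  d(omega) = sum_{i < j} (∂f_j/∂x_i - ∂f_i/∂x_j) dx_i ∧ dx_j.
  coefficient of dx ∧ dy: ∂f_2/∂x - ∂f_1/∂y = ∂(3*x^2)/∂x - ∂(3*x^2 + 2*y^2 - 3*y*z)/∂y = 6*x - 4*y + 3*z
  coefficient of dx ∧ dz: ∂f_3/∂x - ∂f_1/∂z = ∂(-2*x*z + 1)/∂x - ∂(3*x^2 + 2*y^2 - 3*y*z)/∂z = 3*y - 2*z
Assembling: d(omega) = (6*x - 4*y + 3*z) dx ∧ dy + (3*y - 2*z) dx ∧ dz.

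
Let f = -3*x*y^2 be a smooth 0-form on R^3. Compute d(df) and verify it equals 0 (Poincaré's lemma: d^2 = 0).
d(df) = 0

Step 1: df = sum_i (∂f/∂x_i) dx_i = (-3*y^2) dx + (-6*x*y) dy + (0) dz.
Step 2: Apply d again. Using the 1-form formula, the coefficient of dx ∧ dy in d(df) is ∂^2 f/∂x ∂y - ∂^2 f/∂y ∂x = (-6*y) - (-6*y) = 0 (equality of mixed partials for smooth f).
Similarly for dx ∧ dz and dy ∧ dz — all coefficients vanish. So d(df) = 0.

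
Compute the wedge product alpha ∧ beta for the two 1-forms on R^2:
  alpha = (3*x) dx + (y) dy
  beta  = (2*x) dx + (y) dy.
alpha ∧ beta = (x*y) dx ∧ dy

Distribute the wedge, using dx_i ∧ dx_j = -dx_j ∧ dx_i and dx_i ∧ dx_i = 0. For each pair (i, j) with i < j, the coefficient of dx_i ∧ dx_j in alpha ∧ beta is (alpha_i * beta_j - alpha_j * beta_i). Collecting: alpha ∧ beta = (x*y) dx ∧ dy.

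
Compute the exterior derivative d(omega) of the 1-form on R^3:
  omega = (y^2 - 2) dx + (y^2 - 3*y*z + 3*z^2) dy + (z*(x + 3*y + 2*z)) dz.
d(omega) = (-2*y) dx ∧ dy + (z) dx ∧ dz + (3*y - 3*z) dy ∧ dz

For a 1-form omega = sum_i f_i dx_i, the exterior derivative is
  d(omega) = sum_{i < j} (∂f_j/∂x_i - ∂f_i/∂x_j) dx_i ∧ dx_j.
  coefficient of dx ∧ dy: ∂f_2/∂x - ∂f_1/∂y = ∂(y^2 - 3*y*z + 3*z^2)/∂x - ∂(y^2 - 2)/∂y = -2*y
  coefficient of dx ∧ dz: ∂f_3/∂x - ∂f_1/∂z = ∂(z*(x + 3*y + 2*z))/∂x - ∂(y^2 - 2)/∂z = z
  coefficient of dy ∧ dz: ∂f_3/∂y - ∂f_2/∂z = ∂(z*(x + 3*y + 2*z))/∂y - ∂(y^2 - 3*y*z + 3*z^2)/∂z = 3*y - 3*z
Assembling: d(omega) = (-2*y) dx ∧ dy + (z) dx ∧ dz + (3*y - 3*z) dy ∧ dz.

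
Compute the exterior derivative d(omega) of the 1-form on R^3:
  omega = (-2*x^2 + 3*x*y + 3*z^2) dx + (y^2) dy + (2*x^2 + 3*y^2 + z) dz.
d(omega) = (-3*x) dx ∧ dy + (4*x - 6*z) dx ∧ dz + (6*y) dy ∧ dz

For a 1-form omega = sum_i f_i dx_i, the exterior derivative is
  d(omega) = sum_{i < j} (∂f_j/∂x_i - ∂f_i/∂x_j) dx_i ∧ dx_j.
  coefficient of dx ∧ dy: ∂f_2/∂x - ∂f_1/∂y = ∂(y^2)/∂x - ∂(-2*x^2 + 3*x*y + 3*z^2)/∂y = -3*x
  coefficient of dx ∧ dz: ∂f_3/∂x - ∂f_1/∂z = ∂(2*x^2 + 3*y^2 + z)/∂x - ∂(-2*x^2 + 3*x*y + 3*z^2)/∂z = 4*x - 6*z
  coefficient of dy ∧ dz: ∂f_3/∂y - ∂f_2/∂z = ∂(2*x^2 + 3*y^2 + z)/∂y - ∂(y^2)/∂z = 6*y
Assembling: d(omega) = (-3*x) dx ∧ dy + (4*x - 6*z) dx ∧ dz + (6*y) dy ∧ dz.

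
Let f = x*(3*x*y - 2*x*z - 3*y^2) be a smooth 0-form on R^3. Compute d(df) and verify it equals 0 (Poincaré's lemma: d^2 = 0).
d(df) = 0

Step 1: df = sum_i (∂f/∂x_i) dx_i = (6*x*y - 4*x*z - 3*y^2) dx + (3*x*(x - 2*y)) dy + (-2*x^2) dz.
Step 2: Apply d again. Using the 1-form formula, the coefficient of dx ∧ dy in d(df) is ∂^2 f/∂x ∂y - ∂^2 f/∂y ∂x = (6*x - 6*y) - (6*x - 6*y) = 0 (equality of mixed partials for smooth f).
Similarly for dx ∧ dz and dy ∧ dz — all coefficients vanish. So d(df) = 0.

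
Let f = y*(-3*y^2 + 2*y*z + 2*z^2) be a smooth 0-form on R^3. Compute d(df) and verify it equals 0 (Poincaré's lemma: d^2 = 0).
d(df) = 0

Step 1: df = sum_i (∂f/∂x_i) dx_i = (0) dx + (-9*y^2 + 4*y*z + 2*z^2) dy + (2*y*(y + 2*z)) dz.
Step 2: Apply d again. Using the 1-form formula, the coefficient of dx ∧ dy in d(df) is ∂^2 f/∂x ∂y - ∂^2 f/∂y ∂x = (0) - (0) = 0 (equality of mixed partials for smooth f).
Similarly for dx ∧ dz and dy ∧ dz — all coefficients vanish. So d(df) = 0.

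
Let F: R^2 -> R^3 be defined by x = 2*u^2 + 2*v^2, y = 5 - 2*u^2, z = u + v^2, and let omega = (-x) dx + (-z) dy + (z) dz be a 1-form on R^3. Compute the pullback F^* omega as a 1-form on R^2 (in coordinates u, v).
F^* omega = (-8*u^3 + 4*u^2 - 4*u*v^2 + u + v^2) du + (2*v*(-4*u^2 + u - 3*v^2)) dv

Using F^*(f dg) = (f ∘ F) d(g ∘ F), substitute each coordinate x_i by F_i(u, v) in f_i, and replace dx_i by d F_i = (∂F_i/∂u) du + (∂F_i/∂v) dv.
  For the x component: f_1(F) = -2*u^2 - 2*v^2; d F_1 = (4*u) du + (4*v) dv
  For the y component: f_2(F) = -u - v^2; d F_2 = (-4*u) du + (0) dv
  For the z component: f_3(F) = u + v^2; d F_3 = (1) du + (2*v) dv
Combining and collecting du, dv coefficients:
  coeff of du: -8*u^3 + 4*u^2 - 4*u*v^2 + u + v^2
  coeff of dv: 2*v*(-4*u^2 + u - 3*v^2)
F^* omega = (-8*u^3 + 4*u^2 - 4*u*v^2 + u + v^2) du + (2*v*(-4*u^2 + u - 3*v^2)) dv.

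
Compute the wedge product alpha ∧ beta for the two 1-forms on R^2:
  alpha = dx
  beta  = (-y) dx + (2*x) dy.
alpha ∧ beta = (2*x) dx ∧ dy

Distribute the wedge, using dx_i ∧ dx_j = -dx_j ∧ dx_i and dx_i ∧ dx_i = 0. For each pair (i, j) with i < j, the coefficient of dx_i ∧ dx_j in alpha ∧ beta is (alpha_i * beta_j - alpha_j * beta_i). Collecting: alpha ∧ beta = (2*x) dx ∧ dy.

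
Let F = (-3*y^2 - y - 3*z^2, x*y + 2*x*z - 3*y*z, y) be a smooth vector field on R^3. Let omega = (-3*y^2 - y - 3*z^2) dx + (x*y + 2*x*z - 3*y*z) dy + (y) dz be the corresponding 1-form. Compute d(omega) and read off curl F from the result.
d(omega) = (-2*x + 3*y + 1) dy ∧ dz + (-6*z) dz ∧ dx + (7*y + 2*z + 1) dx ∧ dy; curl F = (-2*x + 3*y + 1, -6*z, 7*y + 2*z + 1)

d omega = sum_{i<j} (∂f_j/∂x_i - ∂f_i/∂x_j) dx_i ∧ dx_j. Under the identification (dy ∧ dz, dz ∧ dx, dx ∧ dy) ↔ (e_x, e_y, e_z), the coefficients are exactly the components of curl F. Compute:
  ∂R/∂y - ∂Q/∂z = (1) - (2*x - 3*y) = -2*x + 3*y + 1
  ∂P/∂z - ∂R/∂x = (-6*z) - (0) = -6*z
  ∂Q/∂x - ∂P/∂y = (y + 2*z) - (-6*y - 1) = 7*y + 2*z + 1.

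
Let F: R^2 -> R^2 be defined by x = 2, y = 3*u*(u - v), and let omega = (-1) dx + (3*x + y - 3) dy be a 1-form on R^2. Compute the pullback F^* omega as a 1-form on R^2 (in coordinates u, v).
F^* omega = (18*u^3 - 27*u^2*v + 9*u*v^2 + 18*u - 9*v) du + (9*u*(-u^2 + u*v - 1)) dv

Using F^*(f dg) = (f ∘ F) d(g ∘ F), substitute each coordinate x_i by F_i(u, v) in f_i, and replace dx_i by d F_i = (∂F_i/∂u) du + (∂F_i/∂v) dv.
  For the x component: f_1(F) = -1; d F_1 = (0) du + (0) dv
  For the y component: f_2(F) = 3*u^2 - 3*u*v + 3; d F_2 = (6*u - 3*v) du + (-3*u) dv
Combining and collecting du, dv coefficients:
  coeff of du: 18*u^3 - 27*u^2*v + 9*u*v^2 + 18*u - 9*v
  coeff of dv: 9*u*(-u^2 + u*v - 1)
F^* omega = (18*u^3 - 27*u^2*v + 9*u*v^2 + 18*u - 9*v) du + (9*u*(-u^2 + u*v - 1)) dv.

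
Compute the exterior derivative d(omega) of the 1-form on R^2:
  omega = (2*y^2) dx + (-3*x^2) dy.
d(omega) = (-6*x - 4*y) dx ∧ dy

For a 1-form omega = sum_i f_i dx_i, the exterior derivative is
  d(omega) = sum_{i < j} (∂f_j/∂x_i - ∂f_i/∂x_j) dx_i ∧ dx_j.
  coefficient of dx ∧ dy: ∂f_2/∂x - ∂f_1/∂y = ∂(-3*x^2)/∂x - ∂(2*y^2)/∂y = -6*x - 4*y
Assembling: d(omega) = (-6*x - 4*y) dx ∧ dy.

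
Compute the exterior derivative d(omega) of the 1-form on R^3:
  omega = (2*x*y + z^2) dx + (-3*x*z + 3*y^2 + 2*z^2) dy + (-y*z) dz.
d(omega) = (-2*x - 3*z) dx ∧ dy + (-2*z) dx ∧ dz + (3*x - 5*z) dy ∧ dz

For a 1-form omega = sum_i f_i dx_i, the exterior derivative is
  d(omega) = sum_{i < j} (∂f_j/∂x_i - ∂f_i/∂x_j) dx_i ∧ dx_j.
  coefficient of dx ∧ dy: ∂f_2/∂x - ∂f_1/∂y = ∂(-3*x*z + 3*y^2 + 2*z^2)/∂x - ∂(2*x*y + z^2)/∂y = -2*x - 3*z
  coefficient of dx ∧ dz: ∂f_3/∂x - ∂f_1/∂z = ∂(-y*z)/∂x - ∂(2*x*y + z^2)/∂z = -2*z
  coefficient of dy ∧ dz: ∂f_3/∂y - ∂f_2/∂z = ∂(-y*z)/∂y - ∂(-3*x*z + 3*y^2 + 2*z^2)/∂z = 3*x - 5*z
Assembling: d(omega) = (-2*x - 3*z) dx ∧ dy + (-2*z) dx ∧ dz + (3*x - 5*z) dy ∧ dz.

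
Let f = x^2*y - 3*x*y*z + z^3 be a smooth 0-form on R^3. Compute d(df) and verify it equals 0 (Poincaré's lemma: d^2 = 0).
d(df) = 0

Step 1: df = sum_i (∂f/∂x_i) dx_i = (y*(2*x - 3*z)) dx + (x*(x - 3*z)) dy + (-3*x*y + 3*z^2) dz.
Step 2: Apply d again. Using the 1-form formula, the coefficient of dx ∧ dy in d(df) is ∂^2 f/∂x ∂y - ∂^2 f/∂y ∂x = (2*x - 3*z) - (2*x - 3*z) = 0 (equality of mixed partials for smooth f).
Similarly for dx ∧ dz and dy ∧ dz — all coefficients vanish. So d(df) = 0.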